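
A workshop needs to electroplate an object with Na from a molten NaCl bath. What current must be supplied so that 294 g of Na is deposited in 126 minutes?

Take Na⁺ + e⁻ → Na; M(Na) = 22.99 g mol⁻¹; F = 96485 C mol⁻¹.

163 A

n(Na) = 294 / 22.99 = 12.79 mol.
n(e⁻) = 1 × 12.79 = 12.79 mol.
Q = n(e⁻)·F = 12.79 × 96485 = 1234000 C.
I = Q/t = 1234000 / 7560.0 s = 163 A.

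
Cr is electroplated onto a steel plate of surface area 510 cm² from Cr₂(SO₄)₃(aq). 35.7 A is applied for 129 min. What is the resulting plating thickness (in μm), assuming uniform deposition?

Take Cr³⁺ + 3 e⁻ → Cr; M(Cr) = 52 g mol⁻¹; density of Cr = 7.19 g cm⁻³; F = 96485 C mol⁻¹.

Q = I·t = 35.70 × 7740.0 = 276300 C; n(e⁻) = 2.864 mol.
n(Cr) = n(e⁻)/3 = 0.9546 mol, so m = 0.9546 × 52 = 49.64 g.
Volume = m/ρ = 49.64 / 7.19 = 6.904 cm³.
Thickness = V/A = 6.904 / 510 = 0.0135 cm = 135 μm.

135 μm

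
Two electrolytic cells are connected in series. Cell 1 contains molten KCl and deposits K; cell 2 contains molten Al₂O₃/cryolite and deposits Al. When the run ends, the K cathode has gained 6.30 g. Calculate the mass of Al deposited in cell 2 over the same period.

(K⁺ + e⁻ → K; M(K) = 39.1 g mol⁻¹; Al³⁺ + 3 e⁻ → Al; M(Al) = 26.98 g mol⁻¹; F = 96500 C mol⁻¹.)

n(K) = 6.30 / 39.1 = 0.1611 mol.
Since K⁺ + e⁻ → K, n(e⁻) passed = 1 × 0.1611 = 0.1611 mol.
Cells in series carry the same charge, so the same 0.1611 mol of electrons passes through cell 2.
Al³⁺ + 3 e⁻ → Al, so n(Al) = 0.1611 / 3 = 0.05371 mol.
m(Al) = 0.05371 × 26.98 = 1.45 g.

1.45 g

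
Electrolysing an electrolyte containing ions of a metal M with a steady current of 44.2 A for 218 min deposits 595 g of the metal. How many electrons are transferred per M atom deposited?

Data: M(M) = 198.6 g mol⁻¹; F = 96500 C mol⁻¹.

2

Q = I·t = 44.20 A × 13080 s = 578100 C, so n(e⁻) = 578100/96500 = 5.991 mol.
n(M) deposited = 595 / 198.6 = 2.996 mol.
Electrons per atom = n(e⁻)/n(M) = 5.991 / 2.996 = 2.00 ≈ 2, so the ion is M²⁺.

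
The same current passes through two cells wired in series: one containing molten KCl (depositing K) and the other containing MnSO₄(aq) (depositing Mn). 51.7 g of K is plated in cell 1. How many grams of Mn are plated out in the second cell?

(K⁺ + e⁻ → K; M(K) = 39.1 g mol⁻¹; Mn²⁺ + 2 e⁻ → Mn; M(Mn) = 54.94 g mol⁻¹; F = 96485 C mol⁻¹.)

n(K) = 51.7 / 39.1 = 1.322 mol.
Since K⁺ + e⁻ → K, n(e⁻) passed = 1 × 1.322 = 1.322 mol.
Cells in series carry the same charge, so the same 1.322 mol of electrons passes through cell 2.
Mn²⁺ + 2 e⁻ → Mn, so n(Mn) = 1.322 / 2 = 0.6611 mol.
m(Mn) = 0.6611 × 54.94 = 36.3 g.

36.3 g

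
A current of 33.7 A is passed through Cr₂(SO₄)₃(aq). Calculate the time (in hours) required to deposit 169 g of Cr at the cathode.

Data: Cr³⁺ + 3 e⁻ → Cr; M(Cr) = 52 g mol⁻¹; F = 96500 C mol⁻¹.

n(Cr) = m/M = 169 / 52 = 3.250 mol.
Each Cr atom requires 3 electrons, so n(e⁻) = 3 × 3.250 = 9.750 mol.
Q = n(e⁻)·F = 9.750 × 96500 = 940900 C.
t = Q/I = 940900 / 33.70 A = 27920 s = 7.76 h.

7.76 h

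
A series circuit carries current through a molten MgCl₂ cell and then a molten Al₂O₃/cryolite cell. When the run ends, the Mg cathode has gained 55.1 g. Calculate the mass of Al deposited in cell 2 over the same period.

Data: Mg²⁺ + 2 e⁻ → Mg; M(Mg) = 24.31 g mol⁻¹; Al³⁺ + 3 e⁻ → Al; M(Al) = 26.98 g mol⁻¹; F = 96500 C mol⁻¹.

40.8 g

n(Mg) = 55.1 / 24.31 = 2.267 mol.
Since Mg²⁺ + 2 e⁻ → Mg, n(e⁻) passed = 2 × 2.267 = 4.533 mol.
Cells in series carry the same charge, so the same 4.533 mol of electrons passes through cell 2.
Al³⁺ + 3 e⁻ → Al, so n(Al) = 4.533 / 3 = 1.511 mol.
m(Al) = 1.511 × 26.98 = 40.8 g.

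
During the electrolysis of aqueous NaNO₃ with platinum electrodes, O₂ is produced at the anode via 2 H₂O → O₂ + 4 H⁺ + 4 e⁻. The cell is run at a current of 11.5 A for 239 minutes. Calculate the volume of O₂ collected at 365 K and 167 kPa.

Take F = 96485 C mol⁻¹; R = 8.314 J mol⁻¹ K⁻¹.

7.76 L

Q = I·t = 11.50 A × 14340 s = 164900 C.
n(e⁻) = Q/F = 164900 / 96485 = 1.709 mol.
4 electrons are transferred per O₂ molecule, so n(O₂) = 1.709 / 4 = 0.4273 mol.
V = nRT/P = (0.4273 × 8.314 × 365) / (167 × 10³ Pa) = 0.00776 m³ = 7.76 L.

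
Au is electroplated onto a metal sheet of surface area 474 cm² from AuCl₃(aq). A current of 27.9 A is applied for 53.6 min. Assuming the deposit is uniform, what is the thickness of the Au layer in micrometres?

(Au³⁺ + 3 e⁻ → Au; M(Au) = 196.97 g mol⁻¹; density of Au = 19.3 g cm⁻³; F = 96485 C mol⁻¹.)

66.7 μm

Q = I·t = 27.90 × 3216.0 = 89730 C; n(e⁻) = 0.9300 mol.
n(Au) = n(e⁻)/3 = 0.3100 mol, so m = 0.3100 × 196.97 = 61.06 g.
Volume = m/ρ = 61.06 / 19.3 = 3.164 cm³.
Thickness = V/A = 3.164 / 474 = 0.00667 cm = 66.7 μm.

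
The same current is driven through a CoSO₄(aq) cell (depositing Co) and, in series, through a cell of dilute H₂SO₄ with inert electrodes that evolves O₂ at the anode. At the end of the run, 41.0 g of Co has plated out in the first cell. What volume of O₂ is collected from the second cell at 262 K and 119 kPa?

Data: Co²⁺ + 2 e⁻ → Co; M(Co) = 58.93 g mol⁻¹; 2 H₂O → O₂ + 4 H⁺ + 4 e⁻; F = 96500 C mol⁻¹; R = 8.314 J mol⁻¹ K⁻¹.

6.37 L

n(Co) = 41.0 / 58.93 = 0.6957 mol, so n(e⁻) = 2 × 0.6957 = 1.391 mol.
The cells are in series, so the same 1.391 mol of electrons passes through the second cell.
2 H₂O → O₂ + 4 H⁺ + 4 e⁻ — 4 mol e⁻ per mol O₂, so n(O₂) = 1.391/4 = 0.3479 mol.
V = nRT/P = (0.3479 × 8.314 × 262) / (119 × 10³) = 0.00637 m³ = 6.37 L.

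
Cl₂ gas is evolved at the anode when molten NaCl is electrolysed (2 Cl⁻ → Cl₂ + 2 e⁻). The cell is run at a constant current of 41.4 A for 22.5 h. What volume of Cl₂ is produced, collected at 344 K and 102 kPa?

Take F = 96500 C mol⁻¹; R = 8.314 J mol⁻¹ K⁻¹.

487 L

Q = I·t = 41.40 A × 81000 s = 3353000 C.
n(e⁻) = Q/F = 3353000 / 96500 = 34.75 mol.
2 electrons are transferred per Cl₂ molecule, so n(Cl₂) = 34.75 / 2 = 17.38 mol.
V = nRT/P = (17.38 × 8.314 × 344) / (102 × 10³ Pa) = 0.487 m³ = 487 L.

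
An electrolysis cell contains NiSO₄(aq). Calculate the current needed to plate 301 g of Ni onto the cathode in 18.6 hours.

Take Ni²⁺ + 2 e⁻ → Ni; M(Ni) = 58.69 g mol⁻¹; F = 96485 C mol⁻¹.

14.8 A

n(Ni) = 301 / 58.69 = 5.129 mol.
n(e⁻) = 2 × 5.129 = 10.26 mol.
Q = n(e⁻)·F = 10.26 × 96485 = 989700 C.
I = Q/t = 989700 / 66960 s = 14.8 A.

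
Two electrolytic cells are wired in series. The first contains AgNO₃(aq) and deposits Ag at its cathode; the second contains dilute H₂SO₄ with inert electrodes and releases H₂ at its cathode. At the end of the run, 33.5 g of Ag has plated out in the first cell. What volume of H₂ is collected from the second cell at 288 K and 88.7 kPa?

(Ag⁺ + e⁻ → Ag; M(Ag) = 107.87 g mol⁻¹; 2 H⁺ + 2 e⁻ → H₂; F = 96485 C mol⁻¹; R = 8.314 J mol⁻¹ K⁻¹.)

4.19 L

n(Ag) = 33.5 / 107.87 = 0.3106 mol, so n(e⁻) = 1 × 0.3106 = 0.3106 mol.
The cells are in series, so the same 0.3106 mol of electrons passes through the second cell.
2 H⁺ + 2 e⁻ → H₂ — 2 mol e⁻ per mol H₂, so n(H₂) = 0.3106/2 = 0.1553 mol.
V = nRT/P = (0.1553 × 8.314 × 288) / (88.7 × 10³) = 0.00419 m³ = 4.19 L.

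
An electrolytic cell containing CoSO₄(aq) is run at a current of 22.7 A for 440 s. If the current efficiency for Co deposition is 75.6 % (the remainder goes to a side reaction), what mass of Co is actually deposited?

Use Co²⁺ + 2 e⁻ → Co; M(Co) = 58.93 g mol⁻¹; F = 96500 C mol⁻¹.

2.31 g

Q = I·t = 22.70 × 440.00 = 9988 C.
n(e⁻) = 9988/96500 = 0.1035 mol; theoretically n(Co) = 0.1035/2 = 0.05175 mol, m_theo = 3.050 g.
At 75.6 % efficiency, m_actual = 0.756 × 3.050 = 2.31 g.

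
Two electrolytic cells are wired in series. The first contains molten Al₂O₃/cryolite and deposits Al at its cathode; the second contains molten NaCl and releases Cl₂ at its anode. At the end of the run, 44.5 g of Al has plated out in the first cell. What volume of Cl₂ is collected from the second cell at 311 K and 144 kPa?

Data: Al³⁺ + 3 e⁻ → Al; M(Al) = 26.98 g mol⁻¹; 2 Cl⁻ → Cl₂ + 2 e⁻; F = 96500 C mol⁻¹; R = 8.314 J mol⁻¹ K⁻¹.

44.4 L

n(Al) = 44.5 / 26.98 = 1.649 mol, so n(e⁻) = 3 × 1.649 = 4.948 mol.
The cells are in series, so the same 4.948 mol of electrons passes through the second cell.
2 Cl⁻ → Cl₂ + 2 e⁻ — 2 mol e⁻ per mol Cl₂, so n(Cl₂) = 4.948/2 = 2.474 mol.
V = nRT/P = (2.474 × 8.314 × 311) / (144 × 10³) = 0.0444 m³ = 44.4 L.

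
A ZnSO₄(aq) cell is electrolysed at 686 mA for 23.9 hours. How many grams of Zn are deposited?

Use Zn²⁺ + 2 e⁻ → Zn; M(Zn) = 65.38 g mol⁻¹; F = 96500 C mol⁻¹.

20.0 g

Q = I·t = 0.6860 A × 86040 s = 59020 C.
n(e⁻) = Q/F = 59020 / 96500 = 0.6116 mol.
Zn²⁺ + 2 e⁻ → Zn, so n(Zn) = n(e⁻)/2 = 0.3058 mol.
m = n·M = 0.3058 × 65.38 = 20.0 g.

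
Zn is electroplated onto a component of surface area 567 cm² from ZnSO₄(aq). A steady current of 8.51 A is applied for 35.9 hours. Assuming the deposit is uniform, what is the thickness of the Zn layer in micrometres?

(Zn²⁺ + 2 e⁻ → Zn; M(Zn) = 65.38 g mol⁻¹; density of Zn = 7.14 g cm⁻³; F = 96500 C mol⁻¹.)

920 μm

Q = I·t = 8.510 × 129240 = 1100000 C; n(e⁻) = 11.40 mol.
n(Zn) = n(e⁻)/2 = 5.699 mol, so m = 5.699 × 65.38 = 372.6 g.
Volume = m/ρ = 372.6 / 7.14 = 52.18 cm³.
Thickness = V/A = 52.18 / 567 = 0.0920 cm = 920 μm.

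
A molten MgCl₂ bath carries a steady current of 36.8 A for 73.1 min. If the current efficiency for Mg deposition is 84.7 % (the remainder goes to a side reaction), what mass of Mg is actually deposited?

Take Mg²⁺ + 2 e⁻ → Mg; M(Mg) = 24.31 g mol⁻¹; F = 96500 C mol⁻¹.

17.2 g

Q = I·t = 36.80 × 4386.0 = 161400 C.
n(e⁻) = 161400/96500 = 1.673 mol; theoretically n(Mg) = 1.673/2 = 0.8363 mol, m_theo = 20.33 g.
At 84.7 % efficiency, m_actual = 0.847 × 20.33 = 17.2 g.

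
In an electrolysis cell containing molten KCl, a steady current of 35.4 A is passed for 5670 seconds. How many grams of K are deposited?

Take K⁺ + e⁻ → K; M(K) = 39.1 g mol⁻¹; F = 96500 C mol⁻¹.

81.3 g

Q = I·t = 35.40 A × 5670.0 s = 200700 C.
n(e⁻) = Q/F = 200700 / 96500 = 2.080 mol.
K⁺ + e⁻ → K, so n(K) = n(e⁻)/1 = 2.080 mol.
m = n·M = 2.080 × 39.1 = 81.3 g.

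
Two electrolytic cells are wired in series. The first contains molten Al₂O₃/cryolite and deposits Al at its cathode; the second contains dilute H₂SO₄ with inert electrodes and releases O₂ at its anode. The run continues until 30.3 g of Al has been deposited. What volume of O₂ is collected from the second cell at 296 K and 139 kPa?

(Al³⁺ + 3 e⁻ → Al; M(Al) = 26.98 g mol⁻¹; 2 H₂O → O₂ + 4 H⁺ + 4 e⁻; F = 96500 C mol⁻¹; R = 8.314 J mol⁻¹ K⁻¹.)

14.9 L

n(Al) = 30.3 / 26.98 = 1.123 mol, so n(e⁻) = 3 × 1.123 = 3.369 mol.
The cells are in series, so the same 3.369 mol of electrons passes through the second cell.
2 H₂O → O₂ + 4 H⁺ + 4 e⁻ — 4 mol e⁻ per mol O₂, so n(O₂) = 3.369/4 = 0.8423 mol.
V = nRT/P = (0.8423 × 8.314 × 296) / (139 × 10³) = 0.0149 m³ = 14.9 L.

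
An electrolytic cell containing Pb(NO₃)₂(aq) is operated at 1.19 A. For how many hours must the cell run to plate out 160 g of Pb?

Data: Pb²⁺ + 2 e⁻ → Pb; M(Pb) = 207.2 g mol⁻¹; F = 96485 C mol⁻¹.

34.8 h

n(Pb) = m/M = 160 / 207.2 = 0.7722 mol.
Each Pb atom requires 2 electrons, so n(e⁻) = 2 × 0.7722 = 1.544 mol.
Q = n(e⁻)·F = 1.544 × 96485 = 149000 C.
t = Q/I = 149000 / 1.190 A = 125200 s = 34.8 h.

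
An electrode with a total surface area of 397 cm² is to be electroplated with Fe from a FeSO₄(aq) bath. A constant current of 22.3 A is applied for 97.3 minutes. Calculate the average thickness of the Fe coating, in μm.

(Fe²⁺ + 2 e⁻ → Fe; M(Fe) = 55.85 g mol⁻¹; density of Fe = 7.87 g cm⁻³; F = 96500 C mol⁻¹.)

121 μm

Q = I·t = 22.30 × 5838.0 = 130200 C; n(e⁻) = 1.349 mol.
n(Fe) = n(e⁻)/2 = 0.6745 mol, so m = 0.6745 × 55.85 = 37.67 g.
Volume = m/ρ = 37.67 / 7.87 = 4.787 cm³.
Thickness = V/A = 4.787 / 397 = 0.0121 cm = 121 μm.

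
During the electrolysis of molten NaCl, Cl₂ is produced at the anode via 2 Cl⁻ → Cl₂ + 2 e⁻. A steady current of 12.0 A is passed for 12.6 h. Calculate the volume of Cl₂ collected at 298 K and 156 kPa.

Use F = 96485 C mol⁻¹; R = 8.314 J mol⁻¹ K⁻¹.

44.8 L

Q = I·t = 12.00 A × 45360 s = 544300 C.
n(e⁻) = Q/F = 544300 / 96485 = 5.641 mol.
2 electrons are transferred per Cl₂ molecule, so n(Cl₂) = 5.641 / 2 = 2.821 mol.
V = nRT/P = (2.821 × 8.314 × 298) / (156 × 10³ Pa) = 0.0448 m³ = 44.8 L.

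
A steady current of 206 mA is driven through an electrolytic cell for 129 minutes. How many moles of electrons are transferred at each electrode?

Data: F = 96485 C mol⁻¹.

Q = I·t = 0.2060 A × 7740.0 s = 1594 C.
n(e⁻) = Q/F = 1594 / 96485 = 0.0165 mol.

0.0165 mol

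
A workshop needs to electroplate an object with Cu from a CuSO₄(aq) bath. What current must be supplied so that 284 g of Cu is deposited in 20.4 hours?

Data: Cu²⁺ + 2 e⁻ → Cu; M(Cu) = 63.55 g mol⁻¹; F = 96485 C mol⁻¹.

n(Cu) = 284 / 63.55 = 4.469 mol.
n(e⁻) = 2 × 4.469 = 8.938 mol.
Q = n(e⁻)·F = 8.938 × 96485 = 862400 C.
I = Q/t = 862400 / 73440 s = 11.7 A.

11.7 A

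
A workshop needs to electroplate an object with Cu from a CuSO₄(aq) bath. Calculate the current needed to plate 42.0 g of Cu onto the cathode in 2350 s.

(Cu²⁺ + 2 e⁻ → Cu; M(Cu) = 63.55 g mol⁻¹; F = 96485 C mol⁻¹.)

n(Cu) = 42.0 / 63.55 = 0.6609 mol.
n(e⁻) = 2 × 0.6609 = 1.322 mol.
Q = n(e⁻)·F = 1.322 × 96485 = 127500 C.
I = Q/t = 127500 / 2350.0 s = 54.3 A.

54.3 A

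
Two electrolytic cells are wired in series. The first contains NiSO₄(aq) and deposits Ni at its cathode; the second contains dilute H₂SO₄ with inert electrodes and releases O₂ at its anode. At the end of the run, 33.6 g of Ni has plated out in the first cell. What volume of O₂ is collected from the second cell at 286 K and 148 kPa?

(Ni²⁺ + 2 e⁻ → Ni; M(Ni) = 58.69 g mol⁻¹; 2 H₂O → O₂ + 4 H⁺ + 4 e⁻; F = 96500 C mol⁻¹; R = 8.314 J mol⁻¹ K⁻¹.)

4.60 L

n(Ni) = 33.6 / 58.69 = 0.5725 mol, so n(e⁻) = 2 × 0.5725 = 1.145 mol.
The cells are in series, so the same 1.145 mol of electrons passes through the second cell.
2 H₂O → O₂ + 4 H⁺ + 4 e⁻ — 4 mol e⁻ per mol O₂, so n(O₂) = 1.145/4 = 0.2862 mol.
V = nRT/P = (0.2862 × 8.314 × 286) / (148 × 10³) = 0.00460 m³ = 4.60 L.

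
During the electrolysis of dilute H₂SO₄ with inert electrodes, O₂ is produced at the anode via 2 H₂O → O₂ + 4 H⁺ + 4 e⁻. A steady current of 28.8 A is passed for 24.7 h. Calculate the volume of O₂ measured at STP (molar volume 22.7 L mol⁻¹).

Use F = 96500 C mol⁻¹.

Q = I·t = 28.80 A × 88920 s = 2561000 C.
n(e⁻) = Q/F = 2561000 / 96500 = 26.54 mol.
4 electrons are transferred per O₂ molecule, so n(O₂) = 26.54 / 4 = 6.634 mol.
V = n × V_m = 6.634 × 22.7 = 151 L.

151 L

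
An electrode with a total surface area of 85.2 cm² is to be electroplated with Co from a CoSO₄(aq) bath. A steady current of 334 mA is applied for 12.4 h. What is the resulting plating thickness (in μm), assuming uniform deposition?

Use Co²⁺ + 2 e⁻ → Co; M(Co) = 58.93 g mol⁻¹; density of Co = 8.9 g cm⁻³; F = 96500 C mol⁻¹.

60.0 μm

Q = I·t = 0.3340 × 44640 = 14910 C; n(e⁻) = 0.1545 mol.
n(Co) = n(e⁻)/2 = 0.07725 mol, so m = 0.07725 × 58.93 = 4.552 g.
Volume = m/ρ = 4.552 / 8.9 = 0.5115 cm³.
Thickness = V/A = 0.5115 / 85.2 = 0.00600 cm = 60.0 μm.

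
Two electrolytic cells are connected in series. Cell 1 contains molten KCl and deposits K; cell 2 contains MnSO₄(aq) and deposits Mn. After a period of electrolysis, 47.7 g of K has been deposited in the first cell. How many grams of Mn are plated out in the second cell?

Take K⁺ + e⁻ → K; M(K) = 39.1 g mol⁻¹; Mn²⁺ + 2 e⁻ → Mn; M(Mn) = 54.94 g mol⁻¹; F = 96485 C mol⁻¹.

n(K) = 47.7 / 39.1 = 1.220 mol.
Since K⁺ + e⁻ → K, n(e⁻) passed = 1 × 1.220 = 1.220 mol.
Cells in series carry the same charge, so the same 1.220 mol of electrons passes through cell 2.
Mn²⁺ + 2 e⁻ → Mn, so n(Mn) = 1.220 / 2 = 0.6100 mol.
m(Mn) = 0.6100 × 54.94 = 33.5 g.

33.5 g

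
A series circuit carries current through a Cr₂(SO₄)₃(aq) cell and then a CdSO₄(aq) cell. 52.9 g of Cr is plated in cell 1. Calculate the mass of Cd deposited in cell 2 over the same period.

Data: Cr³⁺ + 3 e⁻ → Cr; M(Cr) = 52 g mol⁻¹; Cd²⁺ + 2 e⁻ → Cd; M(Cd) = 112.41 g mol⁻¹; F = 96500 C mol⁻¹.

n(Cr) = 52.9 / 52 = 1.017 mol.
Since Cr³⁺ + 3 e⁻ → Cr, n(e⁻) passed = 3 × 1.017 = 3.052 mol.
Cells in series carry the same charge, so the same 3.052 mol of electrons passes through cell 2.
Cd²⁺ + 2 e⁻ → Cd, so n(Cd) = 3.052 / 2 = 1.526 mol.
m(Cd) = 1.526 × 112.41 = 172 g.

172 g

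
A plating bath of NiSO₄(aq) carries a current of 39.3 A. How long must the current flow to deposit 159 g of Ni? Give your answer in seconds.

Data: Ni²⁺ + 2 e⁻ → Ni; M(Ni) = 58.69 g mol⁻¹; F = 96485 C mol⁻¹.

13300 s

n(Ni) = m/M = 159 / 58.69 = 2.709 mol.
Each Ni atom requires 2 electrons, so n(e⁻) = 2 × 2.709 = 5.418 mol.
Q = n(e⁻)·F = 5.418 × 96485 = 522800 C.
t = Q/I = 522800 / 39.30 A = 13300 s.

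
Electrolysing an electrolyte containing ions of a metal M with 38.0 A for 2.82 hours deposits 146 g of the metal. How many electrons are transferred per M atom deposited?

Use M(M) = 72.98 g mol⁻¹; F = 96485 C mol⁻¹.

Q = I·t = 38.00 A × 10152 s = 385800 C, so n(e⁻) = 385800/96485 = 3.998 mol.
n(M) deposited = 146 / 72.98 = 2.001 mol.
Electrons per atom = n(e⁻)/n(M) = 3.998 / 2.001 = 2.00 ≈ 2, so the ion is M²⁺.

2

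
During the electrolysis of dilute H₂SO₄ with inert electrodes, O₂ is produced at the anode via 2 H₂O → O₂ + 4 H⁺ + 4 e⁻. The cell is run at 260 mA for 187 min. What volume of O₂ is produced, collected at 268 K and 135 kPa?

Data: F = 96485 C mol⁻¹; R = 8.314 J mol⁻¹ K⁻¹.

Q = I·t = 0.2600 A × 11220 s = 2917 C.
n(e⁻) = Q/F = 2917 / 96485 = 0.03023 mol.
4 electrons are transferred per O₂ molecule, so n(O₂) = 0.03023 / 4 = 0.007559 mol.
V = nRT/P = (0.007559 × 8.314 × 268) / (135 × 10³ Pa) = 1.25 × 10⁻⁴ m³ = 0.125 L.

0.125 L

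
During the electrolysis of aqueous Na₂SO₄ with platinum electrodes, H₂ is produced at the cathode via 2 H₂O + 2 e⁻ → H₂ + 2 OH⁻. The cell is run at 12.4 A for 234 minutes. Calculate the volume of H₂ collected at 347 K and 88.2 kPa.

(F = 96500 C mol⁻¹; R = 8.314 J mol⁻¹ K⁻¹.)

Q = I·t = 12.40 A × 14040 s = 174100 C.
n(e⁻) = Q/F = 174100 / 96500 = 1.804 mol.
2 electrons are transferred per H₂ molecule, so n(H₂) = 1.804 / 2 = 0.9021 mol.
V = nRT/P = (0.9021 × 8.314 × 347) / (88.2 × 10³ Pa) = 0.0295 m³ = 29.5 L.

29.5 L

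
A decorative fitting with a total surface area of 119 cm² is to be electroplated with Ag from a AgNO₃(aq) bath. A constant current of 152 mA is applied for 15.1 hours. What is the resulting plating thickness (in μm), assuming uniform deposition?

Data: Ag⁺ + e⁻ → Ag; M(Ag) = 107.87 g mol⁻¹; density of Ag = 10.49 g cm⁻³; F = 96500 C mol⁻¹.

Q = I·t = 0.1520 × 54360 = 8263 C; n(e⁻) = 0.08562 mol.
n(Ag) = n(e⁻)/1 = 0.08562 mol, so m = 0.08562 × 107.87 = 9.236 g.
Volume = m/ρ = 9.236 / 10.49 = 0.8805 cm³.
Thickness = V/A = 0.8805 / 119 = 0.00740 cm = 74.0 μm.

74.0 μm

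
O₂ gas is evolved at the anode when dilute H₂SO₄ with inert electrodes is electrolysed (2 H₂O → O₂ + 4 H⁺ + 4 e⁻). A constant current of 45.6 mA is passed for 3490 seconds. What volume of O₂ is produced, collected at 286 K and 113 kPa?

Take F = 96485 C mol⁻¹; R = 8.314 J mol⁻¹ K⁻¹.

0.00868 L

Q = I·t = 0.04560 A × 3490.0 s = 159.1 C.
n(e⁻) = Q/F = 159.1 / 96485 = 0.001649 mol.
4 electrons are transferred per O₂ molecule, so n(O₂) = 0.001649 / 4 = 0.0004124 mol.
V = nRT/P = (0.0004124 × 8.314 × 286) / (113 × 10³ Pa) = 8.68 × 10⁻⁶ m³ = 0.00868 L.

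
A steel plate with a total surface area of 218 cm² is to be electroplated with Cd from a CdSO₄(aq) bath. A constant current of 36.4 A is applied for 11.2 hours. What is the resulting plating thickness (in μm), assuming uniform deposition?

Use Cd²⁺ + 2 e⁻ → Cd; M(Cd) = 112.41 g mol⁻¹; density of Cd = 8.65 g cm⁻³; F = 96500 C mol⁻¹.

Q = I·t = 36.40 × 40320 = 1468000 C; n(e⁻) = 15.21 mol.
n(Cd) = n(e⁻)/2 = 7.604 mol, so m = 7.604 × 112.41 = 854.8 g.
Volume = m/ρ = 854.8 / 8.65 = 98.82 cm³.
Thickness = V/A = 98.82 / 218 = 0.453 cm = 4530 μm.

4530 μm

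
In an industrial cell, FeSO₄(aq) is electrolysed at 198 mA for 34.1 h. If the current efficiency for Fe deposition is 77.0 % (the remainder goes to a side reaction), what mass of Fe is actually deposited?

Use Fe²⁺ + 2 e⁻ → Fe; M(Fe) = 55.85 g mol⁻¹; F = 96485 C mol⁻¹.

Q = I·t = 0.1980 × 122760 = 24310 C.
n(e⁻) = 24310/96485 = 0.2519 mol; theoretically n(Fe) = 0.2519/2 = 0.1260 mol, m_theo = 7.035 g.
At 77.0 % efficiency, m_actual = 0.770 × 7.035 = 5.42 g.

5.42 g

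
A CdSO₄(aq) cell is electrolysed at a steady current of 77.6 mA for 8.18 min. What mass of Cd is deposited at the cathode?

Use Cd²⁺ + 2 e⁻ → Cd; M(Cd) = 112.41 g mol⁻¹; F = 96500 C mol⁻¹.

Q = I·t = 0.07760 A × 490.80 s = 38.09 C.
n(e⁻) = Q/F = 38.09 / 96500 = 0.0003947 mol.
Cd²⁺ + 2 e⁻ → Cd, so n(Cd) = n(e⁻)/2 = 0.0001973 mol.
m = n·M = 0.0001973 × 112.41 = 0.0222 g.

0.0222 g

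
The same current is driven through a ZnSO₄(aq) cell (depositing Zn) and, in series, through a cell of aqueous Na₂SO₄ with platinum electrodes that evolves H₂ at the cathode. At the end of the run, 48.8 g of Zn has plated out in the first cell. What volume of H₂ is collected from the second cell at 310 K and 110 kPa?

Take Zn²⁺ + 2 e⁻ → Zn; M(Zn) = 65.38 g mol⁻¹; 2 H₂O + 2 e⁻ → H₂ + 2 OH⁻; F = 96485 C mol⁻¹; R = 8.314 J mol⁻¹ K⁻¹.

n(Zn) = 48.8 / 65.38 = 0.7464 mol, so n(e⁻) = 2 × 0.7464 = 1.493 mol.
The cells are in series, so the same 1.493 mol of electrons passes through the second cell.
2 H₂O + 2 e⁻ → H₂ + 2 OH⁻ — 2 mol e⁻ per mol H₂, so n(H₂) = 1.493/2 = 0.7464 mol.
V = nRT/P = (0.7464 × 8.314 × 310) / (110 × 10³) = 0.0175 m³ = 17.5 L.

17.5 L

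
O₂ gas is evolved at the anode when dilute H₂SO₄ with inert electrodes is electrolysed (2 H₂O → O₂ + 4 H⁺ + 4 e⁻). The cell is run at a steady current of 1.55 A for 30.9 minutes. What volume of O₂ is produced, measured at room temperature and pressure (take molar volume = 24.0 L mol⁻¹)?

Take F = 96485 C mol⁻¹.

Q = I·t = 1.550 A × 1854.0 s = 2874 C.
n(e⁻) = Q/F = 2874 / 96485 = 0.02978 mol.
4 electrons are transferred per O₂ molecule, so n(O₂) = 0.02978 / 4 = 0.007446 mol.
V = n × V_m = 0.007446 × 24.0 = 0.179 L.

0.179 L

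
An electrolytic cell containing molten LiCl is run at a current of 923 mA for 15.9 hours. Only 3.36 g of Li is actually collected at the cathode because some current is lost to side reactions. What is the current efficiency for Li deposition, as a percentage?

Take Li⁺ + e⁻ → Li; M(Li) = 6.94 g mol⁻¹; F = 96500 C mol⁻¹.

88.4 %

Q = I·t = 0.9230 × 57240 = 52830 C; n(e⁻) = 52830/96500 = 0.5475 mol.
Theoretical n(Li) = n(e⁻)/1 = 0.5475 mol, i.e. m_theo = 0.5475 × 6.94 = 3.800 g.
Efficiency = m_actual / m_theo = 3.36 / 3.800 = 88.4 %.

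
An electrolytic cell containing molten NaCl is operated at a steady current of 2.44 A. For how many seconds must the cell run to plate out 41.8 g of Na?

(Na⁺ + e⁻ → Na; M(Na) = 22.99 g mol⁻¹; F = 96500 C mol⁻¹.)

71900 s

n(Na) = m/M = 41.8 / 22.99 = 1.818 mol.
Each Na atom requires 1 electron, so n(e⁻) = 1 × 1.818 = 1.818 mol.
Q = n(e⁻)·F = 1.818 × 96500 = 175500 C.
t = Q/I = 175500 / 2.440 A = 71910 s.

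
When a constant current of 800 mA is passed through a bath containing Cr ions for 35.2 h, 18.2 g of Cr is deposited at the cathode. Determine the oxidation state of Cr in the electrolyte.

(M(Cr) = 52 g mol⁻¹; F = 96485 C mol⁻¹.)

Q = I·t = 0.8000 A × 126720 s = 101400 C, so n(e⁻) = 101400/96485 = 1.051 mol.
n(Cr) deposited = 18.2 / 52 = 0.3500 mol.
Electrons per atom = n(e⁻)/n(Cr) = 1.051 / 0.3500 = 3.00 ≈ 3, so the ion is Cr³⁺.

+3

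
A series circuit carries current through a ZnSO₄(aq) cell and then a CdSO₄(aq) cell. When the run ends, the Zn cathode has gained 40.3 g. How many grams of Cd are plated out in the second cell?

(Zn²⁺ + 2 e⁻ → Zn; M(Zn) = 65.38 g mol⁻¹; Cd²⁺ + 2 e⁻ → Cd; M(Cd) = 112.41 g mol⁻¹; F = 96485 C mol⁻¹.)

69.3 g

n(Zn) = 40.3 / 65.38 = 0.6164 mol.
Since Zn²⁺ + 2 e⁻ → Zn, n(e⁻) passed = 2 × 0.6164 = 1.233 mol.
Cells in series carry the same charge, so the same 1.233 mol of electrons passes through cell 2.
Cd²⁺ + 2 e⁻ → Cd, so n(Cd) = 1.233 / 2 = 0.6164 mol.
m(Cd) = 0.6164 × 112.41 = 69.3 g.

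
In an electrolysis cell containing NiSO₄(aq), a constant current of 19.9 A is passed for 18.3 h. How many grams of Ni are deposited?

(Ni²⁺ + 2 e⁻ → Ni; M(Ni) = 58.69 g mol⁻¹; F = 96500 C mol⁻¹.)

Q = I·t = 19.90 A × 65880 s = 1311000 C.
n(e⁻) = Q/F = 1311000 / 96500 = 13.59 mol.
Ni²⁺ + 2 e⁻ → Ni, so n(Ni) = n(e⁻)/2 = 6.793 mol.
m = n·M = 6.793 × 58.69 = 399 g.

399 g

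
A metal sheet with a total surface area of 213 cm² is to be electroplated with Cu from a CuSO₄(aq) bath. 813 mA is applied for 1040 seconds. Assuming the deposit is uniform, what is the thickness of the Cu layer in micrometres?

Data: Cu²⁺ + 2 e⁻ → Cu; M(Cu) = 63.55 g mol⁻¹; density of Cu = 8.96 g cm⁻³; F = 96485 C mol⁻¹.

1.46 μm

Q = I·t = 0.8130 × 1040.0 = 845.5 C; n(e⁻) = 0.008763 mol.
n(Cu) = n(e⁻)/2 = 0.004382 mol, so m = 0.004382 × 63.55 = 0.2785 g.
Volume = m/ρ = 0.2785 / 8.96 = 0.03108 cm³.
Thickness = V/A = 0.03108 / 213 = 1.46 × 10⁻⁴ cm = 1.46 μm.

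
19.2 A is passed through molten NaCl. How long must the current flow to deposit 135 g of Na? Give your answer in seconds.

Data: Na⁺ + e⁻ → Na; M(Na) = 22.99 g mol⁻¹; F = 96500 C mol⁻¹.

n(Na) = m/M = 135 / 22.99 = 5.872 mol.
Each Na atom requires 1 electron, so n(e⁻) = 1 × 5.872 = 5.872 mol.
Q = n(e⁻)·F = 5.872 × 96500 = 566700 C.
t = Q/I = 566700 / 19.20 A = 29510 s.

29500 s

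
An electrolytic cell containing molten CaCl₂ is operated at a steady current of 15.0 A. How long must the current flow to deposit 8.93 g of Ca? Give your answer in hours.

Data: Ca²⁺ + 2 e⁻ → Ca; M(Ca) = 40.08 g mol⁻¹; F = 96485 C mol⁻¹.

0.796 h

n(Ca) = m/M = 8.93 / 40.08 = 0.2228 mol.
Each Ca atom requires 2 electrons, so n(e⁻) = 2 × 0.2228 = 0.4456 mol.
Q = n(e⁻)·F = 0.4456 × 96485 = 42990 C.
t = Q/I = 42990 / 15.00 A = 2866 s = 0.796 h.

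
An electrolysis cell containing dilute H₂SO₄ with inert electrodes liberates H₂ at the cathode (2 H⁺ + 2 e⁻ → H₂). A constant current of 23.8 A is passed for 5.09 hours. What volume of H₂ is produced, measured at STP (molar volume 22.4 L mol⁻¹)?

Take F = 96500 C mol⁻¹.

Q = I·t = 23.80 A × 18324 s = 436100 C.
n(e⁻) = Q/F = 436100 / 96500 = 4.519 mol.
2 electrons are transferred per H₂ molecule, so n(H₂) = 4.519 / 2 = 2.260 mol.
V = n × V_m = 2.260 × 22.4 = 50.6 L.

50.6 L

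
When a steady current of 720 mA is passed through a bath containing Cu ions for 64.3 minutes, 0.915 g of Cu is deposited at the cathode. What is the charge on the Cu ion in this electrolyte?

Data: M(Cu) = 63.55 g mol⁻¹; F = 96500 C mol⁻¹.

Q = I·t = 0.7200 A × 3858.0 s = 2778 C, so n(e⁻) = 2778/96500 = 0.02879 mol.
n(Cu) deposited = 0.915 / 63.55 = 0.01440 mol.
Electrons per atom = n(e⁻)/n(Cu) = 0.02879 / 0.01440 = 2.00 ≈ 2, so the ion is Cu²⁺.

+2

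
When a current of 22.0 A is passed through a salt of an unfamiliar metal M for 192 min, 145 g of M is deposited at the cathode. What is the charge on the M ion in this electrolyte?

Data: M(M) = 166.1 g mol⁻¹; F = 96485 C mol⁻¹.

Q = I·t = 22.00 A × 11520 s = 253400 C, so n(e⁻) = 253400/96485 = 2.627 mol.
n(M) deposited = 145 / 166.1 = 0.8730 mol.
Electrons per atom = n(e⁻)/n(M) = 2.627 / 0.8730 = 3.01 ≈ 3, so the ion is M³⁺.

+3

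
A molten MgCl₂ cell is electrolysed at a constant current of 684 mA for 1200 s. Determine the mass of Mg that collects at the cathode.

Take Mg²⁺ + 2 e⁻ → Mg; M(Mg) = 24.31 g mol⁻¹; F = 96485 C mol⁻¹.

0.103 g

Q = I·t = 0.6840 A × 1200.0 s = 820.8 C.
n(e⁻) = Q/F = 820.8 / 96485 = 0.008507 mol.
Mg²⁺ + 2 e⁻ → Mg, so n(Mg) = n(e⁻)/2 = 0.004254 mol.
m = n·M = 0.004254 × 24.31 = 0.103 g.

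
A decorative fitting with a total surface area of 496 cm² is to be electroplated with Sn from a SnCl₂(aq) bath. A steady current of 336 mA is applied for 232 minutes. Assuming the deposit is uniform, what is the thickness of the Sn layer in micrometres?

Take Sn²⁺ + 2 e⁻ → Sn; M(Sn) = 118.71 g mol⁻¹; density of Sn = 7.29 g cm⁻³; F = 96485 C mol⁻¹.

Q = I·t = 0.3360 × 13920 = 4677 C; n(e⁻) = 0.04848 mol.
n(Sn) = n(e⁻)/2 = 0.02424 mol, so m = 0.02424 × 118.71 = 2.877 g.
Volume = m/ρ = 2.877 / 7.29 = 0.3947 cm³.
Thickness = V/A = 0.3947 / 496 = 7.96 × 10⁻⁴ cm = 7.96 μm.

7.96 μm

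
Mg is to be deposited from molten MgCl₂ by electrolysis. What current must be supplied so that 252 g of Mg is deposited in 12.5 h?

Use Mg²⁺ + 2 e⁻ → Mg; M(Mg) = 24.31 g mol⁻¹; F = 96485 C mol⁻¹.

44.5 A

n(Mg) = 252 / 24.31 = 10.37 mol.
n(e⁻) = 2 × 10.37 = 20.73 mol.
Q = n(e⁻)·F = 20.73 × 96485 = 2000000 C.
I = Q/t = 2000000 / 45000 s = 44.5 A.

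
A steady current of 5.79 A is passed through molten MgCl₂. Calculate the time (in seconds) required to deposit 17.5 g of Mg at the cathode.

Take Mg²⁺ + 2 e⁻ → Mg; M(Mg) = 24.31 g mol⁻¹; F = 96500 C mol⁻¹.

n(Mg) = m/M = 17.5 / 24.31 = 0.7199 mol.
Each Mg atom requires 2 electrons, so n(e⁻) = 2 × 0.7199 = 1.440 mol.
Q = n(e⁻)·F = 1.440 × 96500 = 138900 C.
t = Q/I = 138900 / 5.790 A = 24000 s.

24000 s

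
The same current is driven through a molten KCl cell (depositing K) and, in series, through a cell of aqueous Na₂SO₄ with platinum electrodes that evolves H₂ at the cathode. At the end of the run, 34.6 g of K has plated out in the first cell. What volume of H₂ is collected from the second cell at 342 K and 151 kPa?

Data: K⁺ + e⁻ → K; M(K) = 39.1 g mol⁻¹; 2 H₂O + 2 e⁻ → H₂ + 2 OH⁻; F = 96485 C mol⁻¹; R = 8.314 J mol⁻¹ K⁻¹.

8.33 L

n(K) = 34.6 / 39.1 = 0.8849 mol, so n(e⁻) = 1 × 0.8849 = 0.8849 mol.
The cells are in series, so the same 0.8849 mol of electrons passes through the second cell.
2 H₂O + 2 e⁻ → H₂ + 2 OH⁻ — 2 mol e⁻ per mol H₂, so n(H₂) = 0.8849/2 = 0.4425 mol.
V = nRT/P = (0.4425 × 8.314 × 342) / (151 × 10³) = 0.00833 m³ = 8.33 L.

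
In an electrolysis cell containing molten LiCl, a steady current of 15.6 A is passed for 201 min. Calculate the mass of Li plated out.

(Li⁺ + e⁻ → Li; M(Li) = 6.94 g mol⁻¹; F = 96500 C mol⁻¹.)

Q = I·t = 15.60 A × 12060 s = 188100 C.
n(e⁻) = Q/F = 188100 / 96500 = 1.950 mol.
Li⁺ + e⁻ → Li, so n(Li) = n(e⁻)/1 = 1.950 mol.
m = n·M = 1.950 × 6.94 = 13.5 g.

13.5 g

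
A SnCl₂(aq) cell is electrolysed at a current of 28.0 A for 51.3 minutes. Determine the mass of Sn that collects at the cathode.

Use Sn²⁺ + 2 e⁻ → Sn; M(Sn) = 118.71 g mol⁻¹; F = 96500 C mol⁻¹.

53.0 g

Q = I·t = 28.00 A × 3078.0 s = 86180 C.
n(e⁻) = Q/F = 86180 / 96500 = 0.8931 mol.
Sn²⁺ + 2 e⁻ → Sn, so n(Sn) = n(e⁻)/2 = 0.4465 mol.
m = n·M = 0.4465 × 118.71 = 53.0 g.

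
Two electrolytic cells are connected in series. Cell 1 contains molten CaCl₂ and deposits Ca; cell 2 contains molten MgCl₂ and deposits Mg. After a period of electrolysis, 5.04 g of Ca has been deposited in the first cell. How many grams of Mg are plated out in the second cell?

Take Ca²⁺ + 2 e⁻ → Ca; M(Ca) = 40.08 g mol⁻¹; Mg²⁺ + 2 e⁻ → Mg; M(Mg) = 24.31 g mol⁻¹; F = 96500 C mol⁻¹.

3.06 g

n(Ca) = 5.04 / 40.08 = 0.1257 mol.
Since Ca²⁺ + 2 e⁻ → Ca, n(e⁻) passed = 2 × 0.1257 = 0.2515 mol.
Cells in series carry the same charge, so the same 0.2515 mol of electrons passes through cell 2.
Mg²⁺ + 2 e⁻ → Mg, so n(Mg) = 0.2515 / 2 = 0.1257 mol.
m(Mg) = 0.1257 × 24.31 = 3.06 g.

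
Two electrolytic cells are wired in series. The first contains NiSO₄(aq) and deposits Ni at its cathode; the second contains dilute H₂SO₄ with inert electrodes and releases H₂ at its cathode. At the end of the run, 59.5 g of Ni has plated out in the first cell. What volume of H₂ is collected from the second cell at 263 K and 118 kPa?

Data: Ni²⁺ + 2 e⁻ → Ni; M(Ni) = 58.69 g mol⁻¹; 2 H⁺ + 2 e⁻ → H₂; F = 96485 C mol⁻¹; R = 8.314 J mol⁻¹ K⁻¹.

n(Ni) = 59.5 / 58.69 = 1.014 mol, so n(e⁻) = 2 × 1.014 = 2.028 mol.
The cells are in series, so the same 2.028 mol of electrons passes through the second cell.
2 H⁺ + 2 e⁻ → H₂ — 2 mol e⁻ per mol H₂, so n(H₂) = 2.028/2 = 1.014 mol.
V = nRT/P = (1.014 × 8.314 × 263) / (118 × 10³) = 0.0188 m³ = 18.8 L.

18.8 L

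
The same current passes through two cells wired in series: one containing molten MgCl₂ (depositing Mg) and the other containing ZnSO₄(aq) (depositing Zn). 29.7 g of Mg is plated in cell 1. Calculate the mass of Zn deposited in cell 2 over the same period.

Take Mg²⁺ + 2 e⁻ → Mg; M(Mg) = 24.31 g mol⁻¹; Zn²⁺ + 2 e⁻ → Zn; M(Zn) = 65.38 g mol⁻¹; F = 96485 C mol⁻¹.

n(Mg) = 29.7 / 24.31 = 1.222 mol.
Since Mg²⁺ + 2 e⁻ → Mg, n(e⁻) passed = 2 × 1.222 = 2.443 mol.
Cells in series carry the same charge, so the same 2.443 mol of electrons passes through cell 2.
Zn²⁺ + 2 e⁻ → Zn, so n(Zn) = 2.443 / 2 = 1.222 mol.
m(Zn) = 1.222 × 65.38 = 79.9 g.

79.9 g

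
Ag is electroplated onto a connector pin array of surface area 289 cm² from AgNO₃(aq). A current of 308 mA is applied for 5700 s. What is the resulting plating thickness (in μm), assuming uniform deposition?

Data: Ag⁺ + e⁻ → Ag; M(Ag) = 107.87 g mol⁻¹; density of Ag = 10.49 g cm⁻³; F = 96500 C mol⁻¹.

6.47 μm

Q = I·t = 0.3080 × 5700.0 = 1756 C; n(e⁻) = 0.01819 mol.
n(Ag) = n(e⁻)/1 = 0.01819 mol, so m = 0.01819 × 107.87 = 1.962 g.
Volume = m/ρ = 1.962 / 10.49 = 0.1871 cm³.
Thickness = V/A = 0.1871 / 289 = 6.47 × 10⁻⁴ cm = 6.47 μm.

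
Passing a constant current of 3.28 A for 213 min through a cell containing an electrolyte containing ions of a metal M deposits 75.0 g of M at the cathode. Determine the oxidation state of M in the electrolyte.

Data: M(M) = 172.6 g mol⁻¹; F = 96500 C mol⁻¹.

+1

Q = I·t = 3.280 A × 12780 s = 41920 C, so n(e⁻) = 41920/96500 = 0.4344 mol.
n(M) deposited = 75.0 / 172.6 = 0.4345 mol.
Electrons per atom = n(e⁻)/n(M) = 0.4344 / 0.4345 = 1.00 ≈ 1, so the ion is M⁺.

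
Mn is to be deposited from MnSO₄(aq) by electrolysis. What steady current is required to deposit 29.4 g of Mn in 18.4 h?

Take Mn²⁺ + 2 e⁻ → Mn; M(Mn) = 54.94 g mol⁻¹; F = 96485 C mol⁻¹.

n(Mn) = 29.4 / 54.94 = 0.5351 mol.
n(e⁻) = 2 × 0.5351 = 1.070 mol.
Q = n(e⁻)·F = 1.070 × 96485 = 103300 C.
I = Q/t = 103300 / 66240 s = 1.56 A.

1.56 A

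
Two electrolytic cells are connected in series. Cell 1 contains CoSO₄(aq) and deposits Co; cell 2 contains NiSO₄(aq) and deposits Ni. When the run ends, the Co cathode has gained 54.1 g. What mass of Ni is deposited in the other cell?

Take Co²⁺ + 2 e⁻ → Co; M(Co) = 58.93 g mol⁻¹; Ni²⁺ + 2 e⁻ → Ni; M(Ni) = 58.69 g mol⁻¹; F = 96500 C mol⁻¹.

n(Co) = 54.1 / 58.93 = 0.9180 mol.
Since Co²⁺ + 2 e⁻ → Co, n(e⁻) passed = 2 × 0.9180 = 1.836 mol.
Cells in series carry the same charge, so the same 1.836 mol of electrons passes through cell 2.
Ni²⁺ + 2 e⁻ → Ni, so n(Ni) = 1.836 / 2 = 0.9180 mol.
m(Ni) = 0.9180 × 58.69 = 53.9 g.

53.9 g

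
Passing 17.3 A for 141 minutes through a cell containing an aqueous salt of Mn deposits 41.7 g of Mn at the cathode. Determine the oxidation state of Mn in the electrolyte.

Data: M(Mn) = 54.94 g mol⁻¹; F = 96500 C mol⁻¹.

Q = I·t = 17.30 A × 8460.0 s = 146400 C, so n(e⁻) = 146400/96500 = 1.517 mol.
n(Mn) deposited = 41.7 / 54.94 = 0.7590 mol.
Electrons per atom = n(e⁻)/n(Mn) = 1.517 / 0.7590 = 2.00 ≈ 2, so the ion is Mn²⁺.

+2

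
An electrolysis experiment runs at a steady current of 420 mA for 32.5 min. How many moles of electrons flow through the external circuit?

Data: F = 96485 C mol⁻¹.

0.00849 mol

Q = I·t = 0.4200 A × 1950.0 s = 819.0 C.
n(e⁻) = Q/F = 819.0 / 96485 = 0.00849 mol.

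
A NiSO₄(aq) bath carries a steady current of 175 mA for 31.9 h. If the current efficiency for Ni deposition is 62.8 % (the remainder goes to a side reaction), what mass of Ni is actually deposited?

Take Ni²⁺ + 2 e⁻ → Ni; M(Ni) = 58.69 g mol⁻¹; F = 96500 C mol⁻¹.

3.84 g

Q = I·t = 0.1750 × 114840 = 20100 C.
n(e⁻) = 20100/96500 = 0.2083 mol; theoretically n(Ni) = 0.2083/2 = 0.1041 mol, m_theo = 6.111 g.
At 62.8 % efficiency, m_actual = 0.628 × 6.111 = 3.84 g.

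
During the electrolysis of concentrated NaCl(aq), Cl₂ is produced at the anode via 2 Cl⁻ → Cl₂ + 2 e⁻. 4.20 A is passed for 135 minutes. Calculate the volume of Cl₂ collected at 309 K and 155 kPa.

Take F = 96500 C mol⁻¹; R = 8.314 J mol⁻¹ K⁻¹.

Q = I·t = 4.200 A × 8100.0 s = 34020 C.
n(e⁻) = Q/F = 34020 / 96500 = 0.3525 mol.
2 electrons are transferred per Cl₂ molecule, so n(Cl₂) = 0.3525 / 2 = 0.1763 mol.
V = nRT/P = (0.1763 × 8.314 × 309) / (155 × 10³ Pa) = 0.00292 m³ = 2.92 L.

2.92 L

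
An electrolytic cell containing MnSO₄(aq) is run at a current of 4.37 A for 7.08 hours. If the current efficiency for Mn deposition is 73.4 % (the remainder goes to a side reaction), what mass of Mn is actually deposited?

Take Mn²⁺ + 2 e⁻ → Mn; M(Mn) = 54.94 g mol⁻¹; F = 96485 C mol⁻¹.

Q = I·t = 4.370 × 25488 = 111400 C.
n(e⁻) = 111400/96485 = 1.154 mol; theoretically n(Mn) = 1.154/2 = 0.5772 mol, m_theo = 31.71 g.
At 73.4 % efficiency, m_actual = 0.734 × 31.71 = 23.3 g.

23.3 g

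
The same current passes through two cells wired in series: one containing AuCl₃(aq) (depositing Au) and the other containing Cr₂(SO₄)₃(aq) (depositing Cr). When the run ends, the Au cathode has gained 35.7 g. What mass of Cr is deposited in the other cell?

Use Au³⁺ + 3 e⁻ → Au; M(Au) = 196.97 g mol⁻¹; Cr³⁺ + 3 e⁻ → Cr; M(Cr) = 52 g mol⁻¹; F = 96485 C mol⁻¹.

9.42 g

n(Au) = 35.7 / 196.97 = 0.1812 mol.
Since Au³⁺ + 3 e⁻ → Au, n(e⁻) passed = 3 × 0.1812 = 0.5437 mol.
Cells in series carry the same charge, so the same 0.5437 mol of electrons passes through cell 2.
Cr³⁺ + 3 e⁻ → Cr, so n(Cr) = 0.5437 / 3 = 0.1812 mol.
m(Cr) = 0.1812 × 52 = 9.42 g.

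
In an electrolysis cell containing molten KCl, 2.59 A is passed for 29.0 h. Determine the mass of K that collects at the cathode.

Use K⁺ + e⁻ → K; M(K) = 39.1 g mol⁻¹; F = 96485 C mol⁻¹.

110 g

Q = I·t = 2.590 A × 104400 s = 270400 C.
n(e⁻) = Q/F = 270400 / 96485 = 2.802 mol.
K⁺ + e⁻ → K, so n(K) = n(e⁻)/1 = 2.802 mol.
m = n·M = 2.802 × 39.1 = 110 g.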